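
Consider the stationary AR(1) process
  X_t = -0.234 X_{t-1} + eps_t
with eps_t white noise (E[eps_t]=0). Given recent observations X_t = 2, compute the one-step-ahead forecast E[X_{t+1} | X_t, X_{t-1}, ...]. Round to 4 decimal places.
E[X_{t+1} \mid \mathcal F_t] = -0.4680

For an AR(p) model X_t = c + sum_i phi_i X_{t-i} + eps_t, the
one-step-ahead conditional mean is
  E[X_{t+1} | X_t, ...] = c + sum_i phi_i X_{t+1-i}.
Substitute known values:
  E[X_{t+1} | ...] = (-0.234) * (2)
                   = -0.4680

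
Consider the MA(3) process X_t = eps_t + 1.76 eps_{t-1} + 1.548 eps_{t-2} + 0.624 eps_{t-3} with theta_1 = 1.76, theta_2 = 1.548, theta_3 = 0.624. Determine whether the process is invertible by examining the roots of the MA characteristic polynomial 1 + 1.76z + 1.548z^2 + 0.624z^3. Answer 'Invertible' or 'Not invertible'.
\text{Invertible}

The MA(q) characteristic polynomial is P(z) = 1 + 1.76z + 1.548z^2 + 0.624z^3.
Invertibility requires all roots to lie outside the unit circle, i.e. |z| > 1 for every root.
Degree 3: look for a simple real root z0 first, then factor out (1 - z/z0) and solve the remaining quadratic.
Testing z0 = -1.25: P(-1.25) = 1 + (1.76)(-1.25) + (1.548)(-1.25)^2 + (0.624)(-1.25)^3
  = 1 + (-2.2) + (2.41875) + (-1.21875) = 0.  So z_0 = -1.25 is a root, |z_0| = 1.25.
Divide out the factor (1 + 0.8 z) = (1 - z/z0) (since 1/z0 = -0.8):
  P(z) = (1 + 0.8 z)(1 + (0.96) z + (0.78) z^2)
  [check: z-coef 0.96 - (-0.8) = 1.76; z^2-coef 0.78 - (-0.8)(0.96) = 1.548; z^3-coef -(-0.8)(0.78) = 0.624.]
Remaining roots from the quadratic factor 1 + (0.96) z + (0.78) z^2:
  Set 1 + (0.96) z + (0.78) z^2 = 0, i.e. a z^2 + b z + c = 0 with a = 0.78, b = 0.96, c = 1.
  Discriminant D = b^2 - 4ac = (0.96)^2 - 4*(0.78)*1 = 0.9216 - (3.12) = -2.1984.
  D < 0, so the roots are the complex-conjugate pair z = (-b +/- i sqrt(-D)) / (2a) = -0.6154 +/- 0.9504i.
  For a conjugate pair |z|^2 = z * conj(z) = (product of roots) = c/a = 1/(0.78) = 1.282051, so |z| = sqrt(1.282051) = 1.1323 for both roots.
Moduli of all roots: 1.2500, 1.1323, 1.1323.
All moduli strictly greater than 1? Yes.
Verdict: Invertible.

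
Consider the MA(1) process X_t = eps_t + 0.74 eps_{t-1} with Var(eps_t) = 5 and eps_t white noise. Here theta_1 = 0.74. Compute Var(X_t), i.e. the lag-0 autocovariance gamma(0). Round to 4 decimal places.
\gamma(0) = 7.7380

For an MA(q) process X_t = eps_t + sum_i theta_i eps_{t-i} with
Var(eps_t) = sigma^2, the variance is
  gamma(0) = sigma^2 * (1 + sum_i theta_i^2).
  sum_i theta_i^2 = (0.74)^2 = 0.5476.
  gamma(0) = 5 * (1 + 0.5476) = 5 * 1.5476 = 7.738, which rounds to 7.7380.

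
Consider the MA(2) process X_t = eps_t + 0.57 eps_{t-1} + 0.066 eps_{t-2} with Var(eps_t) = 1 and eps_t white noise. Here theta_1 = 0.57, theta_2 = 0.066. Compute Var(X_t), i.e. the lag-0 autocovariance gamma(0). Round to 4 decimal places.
\gamma(0) = 1.3293

For an MA(q) process X_t = eps_t + sum_i theta_i eps_{t-i} with
Var(eps_t) = sigma^2, the variance is
  gamma(0) = sigma^2 * (1 + sum_i theta_i^2).
  sum_i theta_i^2 = (0.57)^2 + (0.066)^2 = 0.3249 + 0.004356 = 0.329256.
  gamma(0) = 1 * (1 + 0.329256) = 1 * 1.329256 = 1.329256, which rounds to 1.3293.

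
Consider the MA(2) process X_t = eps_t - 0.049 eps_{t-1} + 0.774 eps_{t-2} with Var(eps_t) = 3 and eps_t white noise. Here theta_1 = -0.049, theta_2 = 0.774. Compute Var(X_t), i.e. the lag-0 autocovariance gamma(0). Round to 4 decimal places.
\gamma(0) = 4.8044

For an MA(q) process X_t = eps_t + sum_i theta_i eps_{t-i} with
Var(eps_t) = sigma^2, the variance is
  gamma(0) = sigma^2 * (1 + sum_i theta_i^2).
  sum_i theta_i^2 = (-0.049)^2 + (0.774)^2 = 0.002401 + 0.599076 = 0.601477.
  gamma(0) = 3 * (1 + 0.601477) = 3 * 1.601477 = 4.804431, which rounds to 4.8044.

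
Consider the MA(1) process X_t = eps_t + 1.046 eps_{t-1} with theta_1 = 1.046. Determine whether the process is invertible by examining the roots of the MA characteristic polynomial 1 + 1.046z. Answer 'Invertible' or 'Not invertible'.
\text{Not invertible}

The MA(q) characteristic polynomial is P(z) = 1 + 1.046z.
Invertibility requires all roots to lie outside the unit circle, i.e. |z| > 1 for every root.
This is linear in z: 1 + (1.046) z = 0  =>  z = -1/(1.046) = -0.956023,  |z| = 0.956023.
Moduli of all roots: 0.9560.
All moduli strictly greater than 1? No.
Verdict: Not invertible.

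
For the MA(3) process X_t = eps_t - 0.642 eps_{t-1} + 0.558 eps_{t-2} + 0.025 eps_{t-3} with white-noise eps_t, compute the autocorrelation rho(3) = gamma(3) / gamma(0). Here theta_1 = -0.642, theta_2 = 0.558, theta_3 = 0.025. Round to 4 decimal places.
\rho(3) = 0.0145

For an MA(q) process with theta_0 = 1, the autocovariance is
  gamma(k) = sigma^2 * sum_{i=0..q-k} theta_i * theta_{i+k},
and rho(k) = gamma(k) / gamma(0). Sigma^2 cancels.
  numerator   = (1)*(0.025) = 0.025.
  denominator = (1)^2 + (-0.642)^2 + (0.558)^2 + (0.025)^2 = 1.724153.
  rho(3) = 0.025 / 1.724153 = 0.0145.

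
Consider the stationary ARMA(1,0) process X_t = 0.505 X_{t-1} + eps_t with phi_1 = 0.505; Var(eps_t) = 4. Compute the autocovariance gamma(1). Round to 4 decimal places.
\gamma(1) = 2.7115

Multiply the model equation by X_{t-k} and take expectations. With theta_0 = psi_0 = 1 and psi_j the MA(infinity) weights, this gives
  gamma(k) - sum_i phi_i gamma(k-i) = c_k,
  c_k = sigma^2 * sum_{j=k..q} theta_j psi_{j-k}   (c_k = 0 for k > q),
using gamma(-m) = gamma(m).
Pure AR (q = 0): c_0 = sigma^2 = 4, c_k = 0 for k >= 1.
Equations for k = 0 and k = 1 (AR order 1):
  gamma(0) = phi_1 gamma(1) + c_0
  gamma(1) = phi_1 gamma(0) + c_1
Substituting the second into the first: gamma(0) (1 - phi_1^2) = c_0 + phi_1 c_1, so
  gamma(0) = c_0 / (1 - phi_1^2) = 4 / (1 - (0.505)^2) = 4 / 0.744975 = 5.369308.
  gamma(1) = phi_1 gamma(0) = (0.505)(5.369308) = 2.7115.
Therefore gamma(1) = 2.7115 (to 4 decimal places).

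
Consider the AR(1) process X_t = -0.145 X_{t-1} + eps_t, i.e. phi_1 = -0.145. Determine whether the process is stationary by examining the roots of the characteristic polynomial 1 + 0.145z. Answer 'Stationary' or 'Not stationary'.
\text{Stationary}

The AR(p) characteristic polynomial is P(z) = 1 + 0.145z.
Stationarity requires all roots to lie outside the unit circle, i.e. |z| > 1 for every root.
This is linear in z: 1 + (0.145) z = 0  =>  z = -1/(0.145) = -6.896552,  |z| = 6.896552.
Moduli of all roots: 6.8966.
All moduli strictly greater than 1? Yes.
Verdict: Stationary.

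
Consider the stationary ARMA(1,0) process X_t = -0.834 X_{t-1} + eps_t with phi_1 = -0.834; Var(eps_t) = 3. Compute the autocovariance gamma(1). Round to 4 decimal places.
\gamma(1) = -8.2183

Multiply the model equation by X_{t-k} and take expectations. With theta_0 = psi_0 = 1 and psi_j the MA(infinity) weights, this gives
  gamma(k) - sum_i phi_i gamma(k-i) = c_k,
  c_k = sigma^2 * sum_{j=k..q} theta_j psi_{j-k}   (c_k = 0 for k > q),
using gamma(-m) = gamma(m).
Pure AR (q = 0): c_0 = sigma^2 = 3, c_k = 0 for k >= 1.
Equations for k = 0 and k = 1 (AR order 1):
  gamma(0) = phi_1 gamma(1) + c_0
  gamma(1) = phi_1 gamma(0) + c_1
Substituting the second into the first: gamma(0) (1 - phi_1^2) = c_0 + phi_1 c_1, so
  gamma(0) = c_0 / (1 - phi_1^2) = 3 / (1 - (-0.834)^2) = 3 / 0.304444 = 9.854029.
  gamma(1) = phi_1 gamma(0) = (-0.834)(9.854029) = -8.21826.
Therefore gamma(1) = -8.2183 (to 4 decimal places).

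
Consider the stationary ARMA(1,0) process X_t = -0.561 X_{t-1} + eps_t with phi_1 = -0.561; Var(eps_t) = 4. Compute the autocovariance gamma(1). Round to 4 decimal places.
\gamma(1) = -3.2746

Multiply the model equation by X_{t-k} and take expectations. With theta_0 = psi_0 = 1 and psi_j the MA(infinity) weights, this gives
  gamma(k) - sum_i phi_i gamma(k-i) = c_k,
  c_k = sigma^2 * sum_{j=k..q} theta_j psi_{j-k}   (c_k = 0 for k > q),
using gamma(-m) = gamma(m).
Pure AR (q = 0): c_0 = sigma^2 = 4, c_k = 0 for k >= 1.
Equations for k = 0 and k = 1 (AR order 1):
  gamma(0) = phi_1 gamma(1) + c_0
  gamma(1) = phi_1 gamma(0) + c_1
Substituting the second into the first: gamma(0) (1 - phi_1^2) = c_0 + phi_1 c_1, so
  gamma(0) = c_0 / (1 - phi_1^2) = 4 / (1 - (-0.561)^2) = 4 / 0.685279 = 5.837039.
  gamma(1) = phi_1 gamma(0) = (-0.561)(5.837039) = -3.274579.
Therefore gamma(1) = -3.2746 (to 4 decimal places).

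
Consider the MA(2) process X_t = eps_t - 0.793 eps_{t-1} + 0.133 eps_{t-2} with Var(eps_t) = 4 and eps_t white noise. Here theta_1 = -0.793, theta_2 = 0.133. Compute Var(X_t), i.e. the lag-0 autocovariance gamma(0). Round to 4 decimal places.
\gamma(0) = 6.5862

For an MA(q) process X_t = eps_t + sum_i theta_i eps_{t-i} with
Var(eps_t) = sigma^2, the variance is
  gamma(0) = sigma^2 * (1 + sum_i theta_i^2).
  sum_i theta_i^2 = (-0.793)^2 + (0.133)^2 = 0.628849 + 0.017689 = 0.646538.
  gamma(0) = 4 * (1 + 0.646538) = 4 * 1.646538 = 6.586152, which rounds to 6.5862.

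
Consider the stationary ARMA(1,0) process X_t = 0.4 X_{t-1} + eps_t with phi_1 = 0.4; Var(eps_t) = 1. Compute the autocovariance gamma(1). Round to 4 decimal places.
\gamma(1) = 0.4762

Multiply the model equation by X_{t-k} and take expectations. With theta_0 = psi_0 = 1 and psi_j the MA(infinity) weights, this gives
  gamma(k) - sum_i phi_i gamma(k-i) = c_k,
  c_k = sigma^2 * sum_{j=k..q} theta_j psi_{j-k}   (c_k = 0 for k > q),
using gamma(-m) = gamma(m).
Pure AR (q = 0): c_0 = sigma^2 = 1, c_k = 0 for k >= 1.
Equations for k = 0 and k = 1 (AR order 1):
  gamma(0) = phi_1 gamma(1) + c_0
  gamma(1) = phi_1 gamma(0) + c_1
Substituting the second into the first: gamma(0) (1 - phi_1^2) = c_0 + phi_1 c_1, so
  gamma(0) = c_0 / (1 - phi_1^2) = 1 / (1 - (0.4)^2) = 1 / 0.84 = 1.190476.
  gamma(1) = phi_1 gamma(0) = (0.4)(1.190476) = 0.47619.
Therefore gamma(1) = 0.4762 (to 4 decimal places).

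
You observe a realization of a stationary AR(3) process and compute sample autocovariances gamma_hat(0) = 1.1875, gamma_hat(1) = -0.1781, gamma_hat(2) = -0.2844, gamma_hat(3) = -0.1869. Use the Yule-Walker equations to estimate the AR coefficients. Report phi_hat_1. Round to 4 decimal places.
\hat\phi_{1} = -0.2620

The Yule-Walker equations for an AR(p) process read, in matrix form,
  Gamma_p phi = r_p,   with   (Gamma_p)_{ij} = gamma(|i - j|),
                       (r_p)_i = gamma(i),   i,j = 1..p.
Substitute the sample gammas (Toeplitz matrix and right-hand side of size 3):
  Gamma_p = [[1.1875, -0.1781, -0.2844], [-0.1781, 1.1875, -0.1781], [-0.2844, -0.1781, 1.1875]]
  r_p     = [-0.1781, -0.2844, -0.1869]
Written out (R1..R3):
  (R1) 1.1875 phi_1 - 0.1781 phi_2 - 0.2844 phi_3 = -0.1781
  (R2) -0.1781 phi_1 + 1.1875 phi_2 - 0.1781 phi_3 = -0.2844
  (R3) -0.2844 phi_1 - 0.1781 phi_2 + 1.1875 phi_3 = -0.1869
Gaussian elimination:
  R2 <- R2 - (-0.1781/1.1875) R1 = R2 - (-0.149979) R1:  1.160789 phi_2 - 0.220754 phi_3 = -0.311111
  R3 <- R3 - (-0.2844/1.1875) R1 = R3 - (-0.239495) R1:  -0.220754 phi_2 + 1.119388 phi_3 = -0.229554
  R3 <- R3 - (-0.220754/1.160789) R2 = R3 - (-0.190176) R2:  1.077406 phi_3 = -0.28872
Back-substitution:
  phi_hat_3 = -0.28872 / 1.077406 = -0.267977
  phi_hat_2 = (-0.311111 - (-0.220754)(-0.267977)) / 1.160789 = -0.31898
  phi_hat_1 = (-0.1781 - (-0.1781)(-0.31898) - (-0.2844)(-0.267977)) / 1.1875 = -0.261998
So phi_hat = [-0.2620, -0.3190, -0.2680].
Therefore phi_hat_1 = -0.2620.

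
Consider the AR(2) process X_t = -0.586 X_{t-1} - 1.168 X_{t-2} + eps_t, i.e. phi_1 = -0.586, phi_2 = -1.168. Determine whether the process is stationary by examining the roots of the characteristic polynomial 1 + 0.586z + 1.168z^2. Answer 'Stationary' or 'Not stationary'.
\text{Not stationary}

The AR(p) characteristic polynomial is P(z) = 1 + 0.586z + 1.168z^2.
Stationarity requires all roots to lie outside the unit circle, i.e. |z| > 1 for every root.
Set 1 + (0.586) z + (1.168) z^2 = 0, i.e. a z^2 + b z + c = 0 with a = 1.168, b = 0.586, c = 1.
Discriminant D = b^2 - 4ac = (0.586)^2 - 4*(1.168)*1 = 0.343396 - (4.672) = -4.328604.
D < 0, so the roots are the complex-conjugate pair z = (-b +/- i sqrt(-D)) / (2a) = -0.2509 +/- 0.8906i.
For a conjugate pair |z|^2 = z * conj(z) = (product of roots) = c/a = 1/(1.168) = 0.856164, so |z| = sqrt(0.856164) = 0.9253 for both roots.
Moduli of all roots: 0.9253, 0.9253.
All moduli strictly greater than 1? No.
Verdict: Not stationary.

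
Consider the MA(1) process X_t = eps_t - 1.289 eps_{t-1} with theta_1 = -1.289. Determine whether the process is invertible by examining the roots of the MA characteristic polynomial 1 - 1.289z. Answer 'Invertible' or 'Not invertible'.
\text{Not invertible}

The MA(q) characteristic polynomial is P(z) = 1 - 1.289z.
Invertibility requires all roots to lie outside the unit circle, i.e. |z| > 1 for every root.
This is linear in z: 1 + (-1.289) z = 0  =>  z = -1/(-1.289) = 0.775795,  |z| = 0.775795.
Moduli of all roots: 0.7758.
All moduli strictly greater than 1? No.
Verdict: Not invertible.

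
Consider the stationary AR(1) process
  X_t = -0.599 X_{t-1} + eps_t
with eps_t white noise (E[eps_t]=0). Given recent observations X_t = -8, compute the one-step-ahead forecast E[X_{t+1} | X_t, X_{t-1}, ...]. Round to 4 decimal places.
E[X_{t+1} \mid \mathcal F_t] = 4.7920

For an AR(p) model X_t = c + sum_i phi_i X_{t-i} + eps_t, the
one-step-ahead conditional mean is
  E[X_{t+1} | X_t, ...] = c + sum_i phi_i X_{t+1-i}.
Substitute known values:
  E[X_{t+1} | ...] = (-0.599) * (-8)
                   = 4.7920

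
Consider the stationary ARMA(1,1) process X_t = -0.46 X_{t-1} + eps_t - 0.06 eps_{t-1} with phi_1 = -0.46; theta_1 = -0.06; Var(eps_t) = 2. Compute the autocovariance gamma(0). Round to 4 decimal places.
\gamma(0) = 2.6859

Multiply the model equation by X_{t-k} and take expectations. With theta_0 = psi_0 = 1 and psi_j the MA(infinity) weights, this gives
  gamma(k) - sum_i phi_i gamma(k-i) = c_k,
  c_k = sigma^2 * sum_{j=k..q} theta_j psi_{j-k}   (c_k = 0 for k > q),
using gamma(-m) = gamma(m).
psi-weights needed (psi_j = theta_j + sum_i phi_i psi_{j-i}):
  psi_1 = theta_1 + phi_1 = -0.06 + (-0.46) = -0.52
Right-hand sides:
  c_0 = sigma^2 (1 + theta_1 psi_1) = 2 * (1 + (-0.06)(-0.52)) = 2 * 1.0312 = 2.0624
  c_1 = sigma^2 theta_1 = 2 * (-0.06) = -0.12
  c_2 = 0
Equations for k = 0 and k = 1 (AR order 1):
  gamma(0) = phi_1 gamma(1) + c_0
  gamma(1) = phi_1 gamma(0) + c_1
Substituting the second into the first: gamma(0) (1 - phi_1^2) = c_0 + phi_1 c_1, so
  gamma(0) = (c_0 + phi_1 c_1) / (1 - phi_1^2) = (2.0624 + (-0.46)(-0.12)) / (1 - (-0.46)^2) = 2.1176 / 0.7884 = 2.685946.
Therefore gamma(0) = 2.6859 (to 4 decimal places).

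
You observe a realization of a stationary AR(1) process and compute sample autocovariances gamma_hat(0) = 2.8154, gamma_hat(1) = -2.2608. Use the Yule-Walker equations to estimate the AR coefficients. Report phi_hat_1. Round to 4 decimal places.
\hat\phi_{1} = -0.8030

The Yule-Walker equations for an AR(p) process read, in matrix form,
  Gamma_p phi = r_p,   with   (Gamma_p)_{ij} = gamma(|i - j|),
                       (r_p)_i = gamma(i),   i,j = 1..p.
Substitute the sample gammas (Toeplitz matrix and right-hand side of size 1):
  Gamma_p = [[2.8154]]
  r_p     = [-2.2608]
With p = 1 this is the single equation gamma(0) phi_1 = gamma(1):
  phi_hat_1 = gamma(1) / gamma(0) = -2.2608 / 2.8154 = -0.8030.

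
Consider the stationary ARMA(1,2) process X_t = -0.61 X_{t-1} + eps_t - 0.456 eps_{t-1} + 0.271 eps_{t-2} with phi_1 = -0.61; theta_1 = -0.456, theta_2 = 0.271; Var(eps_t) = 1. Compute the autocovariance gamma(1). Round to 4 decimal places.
\gamma(1) = -2.8726

Multiply the model equation by X_{t-k} and take expectations. With theta_0 = psi_0 = 1 and psi_j the MA(infinity) weights, this gives
  gamma(k) - sum_i phi_i gamma(k-i) = c_k,
  c_k = sigma^2 * sum_{j=k..q} theta_j psi_{j-k}   (c_k = 0 for k > q),
using gamma(-m) = gamma(m).
psi-weights needed (psi_j = theta_j + sum_i phi_i psi_{j-i}):
  psi_1 = theta_1 + phi_1 = -0.456 + (-0.61) = -1.066
  psi_2 = theta_2 + phi_1 psi_1 = 0.271 + (-0.61)(-1.066) = 0.92126
Right-hand sides:
  c_0 = sigma^2 (1 + theta_1 psi_1 + theta_2 psi_2) = 1 * (1 + (-0.456)(-1.066) + (0.271)(0.92126)) = 1 * 1.735757 = 1.735757
  c_1 = sigma^2 (theta_1 + theta_2 psi_1) = 1 * (-0.456 + (0.271)(-1.066)) = -0.744886
  c_2 = sigma^2 theta_2 = 1 * (0.271) = 0.271
Equations for k = 0 and k = 1 (AR order 1):
  gamma(0) = phi_1 gamma(1) + c_0
  gamma(1) = phi_1 gamma(0) + c_1
Substituting the second into the first: gamma(0) (1 - phi_1^2) = c_0 + phi_1 c_1, so
  gamma(0) = (c_0 + phi_1 c_1) / (1 - phi_1^2) = (1.735757 + (-0.61)(-0.744886)) / (1 - (-0.61)^2) = 2.190138 / 0.6279 = 3.488036.
  gamma(1) = phi_1 gamma(0) + c_1 = (-0.61)(3.488036) + (-0.744886) = -2.872588.
Therefore gamma(1) = -2.8726 (to 4 decimal places).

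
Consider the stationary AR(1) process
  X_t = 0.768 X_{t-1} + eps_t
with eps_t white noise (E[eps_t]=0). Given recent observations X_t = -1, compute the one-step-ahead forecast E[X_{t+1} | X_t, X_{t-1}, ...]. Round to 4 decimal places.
E[X_{t+1} \mid \mathcal F_t] = -0.7680

For an AR(p) model X_t = c + sum_i phi_i X_{t-i} + eps_t, the
one-step-ahead conditional mean is
  E[X_{t+1} | X_t, ...] = c + sum_i phi_i X_{t+1-i}.
Substitute known values:
  E[X_{t+1} | ...] = (0.768) * (-1)
                   = -0.7680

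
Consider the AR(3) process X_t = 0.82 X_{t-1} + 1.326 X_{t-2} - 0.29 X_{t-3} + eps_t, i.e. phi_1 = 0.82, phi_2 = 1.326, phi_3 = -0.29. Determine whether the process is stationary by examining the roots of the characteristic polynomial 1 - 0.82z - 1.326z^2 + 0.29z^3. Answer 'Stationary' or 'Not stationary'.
\text{Not stationary}

The AR(p) characteristic polynomial is P(z) = 1 - 0.82z - 1.326z^2 + 0.29z^3.
Stationarity requires all roots to lie outside the unit circle, i.e. |z| > 1 for every root.
Degree 3: look for a simple real root z0 first, then factor out (1 - z/z0) and solve the remaining quadratic.
Testing z0 = 5: P(5) = 1 + (-0.82)(5) + (-1.326)(5)^2 + (0.29)(5)^3
  = 1 + (-4.1) + (-33.15) + (36.25) = 0.  So z_0 = 5 is a root, |z_0| = 5.
Divide out the factor (1 - 0.2 z) = (1 - z/z0) (since 1/z0 = 0.2):
  P(z) = (1 - 0.2 z)(1 + (-0.62) z + (-1.45) z^2)
  [check: z-coef -0.62 - (0.2) = -0.82; z^2-coef -1.45 - (0.2)(-0.62) = -1.326; z^3-coef -(0.2)(-1.45) = 0.29.]
Remaining roots from the quadratic factor 1 + (-0.62) z + (-1.45) z^2:
  Set 1 + (-0.62) z + (-1.45) z^2 = 0, i.e. a z^2 + b z + c = 0 with a = -1.45, b = -0.62, c = 1.
  Discriminant D = b^2 - 4ac = (-0.62)^2 - 4*(-1.45)*1 = 0.3844 - (-5.8) = 6.1844.
  D >= 0, so the roots are real: z = (-b +/- sqrt(D)) / (2a) = (0.62 +/- 2.486845) / (-2.9).
    z_1 = (0.62 + 2.486845) / (-2.9) = -1.0713,   |z_1| = 1.0713.
    z_2 = (0.62 - 2.486845) / (-2.9) = 0.6437,   |z_2| = 0.6437.
Moduli of all roots: 5.0000, 1.0713, 0.6437.
All moduli strictly greater than 1? No.
Verdict: Not stationary.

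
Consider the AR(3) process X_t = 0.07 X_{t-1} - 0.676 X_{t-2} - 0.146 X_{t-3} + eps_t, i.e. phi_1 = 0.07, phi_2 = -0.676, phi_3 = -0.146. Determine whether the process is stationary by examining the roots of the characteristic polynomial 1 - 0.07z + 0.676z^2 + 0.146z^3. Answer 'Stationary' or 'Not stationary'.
\text{Stationary}

The AR(p) characteristic polynomial is P(z) = 1 - 0.07z + 0.676z^2 + 0.146z^3.
Stationarity requires all roots to lie outside the unit circle, i.e. |z| > 1 for every root.
Degree 3: look for a simple real root z0 first, then factor out (1 - z/z0) and solve the remaining quadratic.
Testing z0 = -5: P(-5) = 1 + (-0.07)(-5) + (0.676)(-5)^2 + (0.146)(-5)^3
  = 1 + (0.35) + (16.9) + (-18.25) = 0.  So z_0 = -5 is a root, |z_0| = 5.
Divide out the factor (1 + 0.2 z) = (1 - z/z0) (since 1/z0 = -0.2):
  P(z) = (1 + 0.2 z)(1 + (-0.27) z + (0.73) z^2)
  [check: z-coef -0.27 - (-0.2) = -0.07; z^2-coef 0.73 - (-0.2)(-0.27) = 0.676; z^3-coef -(-0.2)(0.73) = 0.146.]
Remaining roots from the quadratic factor 1 + (-0.27) z + (0.73) z^2:
  Set 1 + (-0.27) z + (0.73) z^2 = 0, i.e. a z^2 + b z + c = 0 with a = 0.73, b = -0.27, c = 1.
  Discriminant D = b^2 - 4ac = (-0.27)^2 - 4*(0.73)*1 = 0.0729 - (2.92) = -2.8471.
  D < 0, so the roots are the complex-conjugate pair z = (-b +/- i sqrt(-D)) / (2a) = 0.1849 +/- 1.1557i.
  For a conjugate pair |z|^2 = z * conj(z) = (product of roots) = c/a = 1/(0.73) = 1.369863, so |z| = sqrt(1.369863) = 1.1704 for both roots.
Moduli of all roots: 5.0000, 1.1704, 1.1704.
All moduli strictly greater than 1? Yes.
Verdict: Stationary.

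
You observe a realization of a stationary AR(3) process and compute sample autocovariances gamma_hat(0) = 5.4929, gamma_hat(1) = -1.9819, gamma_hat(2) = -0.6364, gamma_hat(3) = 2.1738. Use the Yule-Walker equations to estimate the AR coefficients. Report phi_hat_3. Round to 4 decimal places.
\hat\phi_{3} = 0.3000

The Yule-Walker equations for an AR(p) process read, in matrix form,
  Gamma_p phi = r_p,   with   (Gamma_p)_{ij} = gamma(|i - j|),
                       (r_p)_i = gamma(i),   i,j = 1..p.
Substitute the sample gammas (Toeplitz matrix and right-hand side of size 3):
  Gamma_p = [[5.4929, -1.9819, -0.6364], [-1.9819, 5.4929, -1.9819], [-0.6364, -1.9819, 5.4929]]
  r_p     = [-1.9819, -0.6364, 2.1738]
Written out (R1..R3):
  (R1) 5.4929 phi_1 - 1.9819 phi_2 - 0.6364 phi_3 = -1.9819
  (R2) -1.9819 phi_1 + 5.4929 phi_2 - 1.9819 phi_3 = -0.6364
  (R3) -0.6364 phi_1 - 1.9819 phi_2 + 5.4929 phi_3 = 2.1738
Gaussian elimination:
  R2 <- R2 - (-1.9819/5.4929) R1 = R2 - (-0.360811) R1:  4.777808 phi_2 - 2.21152 phi_3 = -1.351492
  R3 <- R3 - (-0.6364/5.4929) R1 = R3 - (-0.115859) R1:  -2.21152 phi_2 + 5.419168 phi_3 = 1.94418
  R3 <- R3 - (-2.21152/4.777808) R2 = R3 - (-0.462873) R2:  4.395514 phi_3 = 1.31861
Back-substitution:
  phi_hat_3 = 1.31861 / 4.395514 = 0.29999
  phi_hat_2 = (-1.351492 - (-2.21152)(0.29999)) / 4.777808 = -0.144011
  phi_hat_1 = (-1.9819 - (-1.9819)(-0.144011) - (-0.6364)(0.29999)) / 5.4929 = -0.378016
So phi_hat = [-0.3780, -0.1440, 0.3000].
Therefore phi_hat_3 = 0.3000.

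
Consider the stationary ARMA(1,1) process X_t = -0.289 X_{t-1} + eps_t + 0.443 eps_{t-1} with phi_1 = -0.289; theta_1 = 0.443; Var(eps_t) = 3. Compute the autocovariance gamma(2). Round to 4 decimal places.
\gamma(2) = -0.1270

Multiply the model equation by X_{t-k} and take expectations. With theta_0 = psi_0 = 1 and psi_j the MA(infinity) weights, this gives
  gamma(k) - sum_i phi_i gamma(k-i) = c_k,
  c_k = sigma^2 * sum_{j=k..q} theta_j psi_{j-k}   (c_k = 0 for k > q),
using gamma(-m) = gamma(m).
psi-weights needed (psi_j = theta_j + sum_i phi_i psi_{j-i}):
  psi_1 = theta_1 + phi_1 = 0.443 + (-0.289) = 0.154
Right-hand sides:
  c_0 = sigma^2 (1 + theta_1 psi_1) = 3 * (1 + (0.443)(0.154)) = 3 * 1.068222 = 3.204666
  c_1 = sigma^2 theta_1 = 3 * (0.443) = 1.329
  c_2 = 0
Equations for k = 0 and k = 1 (AR order 1):
  gamma(0) = phi_1 gamma(1) + c_0
  gamma(1) = phi_1 gamma(0) + c_1
Substituting the second into the first: gamma(0) (1 - phi_1^2) = c_0 + phi_1 c_1, so
  gamma(0) = (c_0 + phi_1 c_1) / (1 - phi_1^2) = (3.204666 + (-0.289)(1.329)) / (1 - (-0.289)^2) = 2.820585 / 0.916479 = 3.077632.
  gamma(1) = phi_1 gamma(0) + c_1 = (-0.289)(3.077632) + (1.329) = 0.439564.
For k = 2 (> q): gamma(2) = phi_1 gamma(1) = (-0.289)(0.439564) = -0.127034.
Therefore gamma(2) = -0.1270 (to 4 decimal places).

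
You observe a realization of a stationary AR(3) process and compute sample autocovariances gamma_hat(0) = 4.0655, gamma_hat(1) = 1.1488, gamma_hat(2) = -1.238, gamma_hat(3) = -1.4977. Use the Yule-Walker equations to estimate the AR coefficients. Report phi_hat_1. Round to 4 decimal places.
\hat\phi_{1} = 0.3300

The Yule-Walker equations for an AR(p) process read, in matrix form,
  Gamma_p phi = r_p,   with   (Gamma_p)_{ij} = gamma(|i - j|),
                       (r_p)_i = gamma(i),   i,j = 1..p.
Substitute the sample gammas (Toeplitz matrix and right-hand side of size 3):
  Gamma_p = [[4.0655, 1.1488, -1.238], [1.1488, 4.0655, 1.1488], [-1.238, 1.1488, 4.0655]]
  r_p     = [1.1488, -1.238, -1.4977]
Written out (R1..R3):
  (R1) 4.0655 phi_1 + 1.1488 phi_2 - 1.238 phi_3 = 1.1488
  (R2) 1.1488 phi_1 + 4.0655 phi_2 + 1.1488 phi_3 = -1.238
  (R3) -1.238 phi_1 + 1.1488 phi_2 + 4.0655 phi_3 = -1.4977
Gaussian elimination:
  R2 <- R2 - (1.1488/4.0655) R1 = R2 - (0.282573) R1:  3.74088 phi_2 + 1.498625 phi_3 = -1.56262
  R3 <- R3 - (-1.238/4.0655) R1 = R3 - (-0.304514) R1:  1.498625 phi_2 + 3.688512 phi_3 = -1.147875
  R3 <- R3 - (1.498625/3.74088) R2 = R3 - (0.400608) R2:  3.088151 phi_3 = -0.521877
Back-substitution:
  phi_hat_3 = -0.521877 / 3.088151 = -0.168993
  phi_hat_2 = (-1.56262 - (1.498625)(-0.168993)) / 3.74088 = -0.350014
  phi_hat_1 = (1.1488 - (1.1488)(-0.350014) - (-1.238)(-0.168993)) / 4.0655 = 0.330017
So phi_hat = [0.3300, -0.3500, -0.1690].
Therefore phi_hat_1 = 0.3300.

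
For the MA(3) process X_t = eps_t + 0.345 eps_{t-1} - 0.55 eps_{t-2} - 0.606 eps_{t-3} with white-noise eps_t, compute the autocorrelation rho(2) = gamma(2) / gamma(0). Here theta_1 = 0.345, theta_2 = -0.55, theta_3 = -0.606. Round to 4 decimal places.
\rho(2) = -0.4244

For an MA(q) process with theta_0 = 1, the autocovariance is
  gamma(k) = sigma^2 * sum_{i=0..q-k} theta_i * theta_{i+k},
and rho(k) = gamma(k) / gamma(0). Sigma^2 cancels.
  numerator   = (1)*(-0.55) + (0.345)*(-0.606) = -0.75907.
  denominator = (1)^2 + (0.345)^2 + (-0.55)^2 + (-0.606)^2 = 1.788761.
  rho(2) = -0.75907 / 1.788761 = -0.4244.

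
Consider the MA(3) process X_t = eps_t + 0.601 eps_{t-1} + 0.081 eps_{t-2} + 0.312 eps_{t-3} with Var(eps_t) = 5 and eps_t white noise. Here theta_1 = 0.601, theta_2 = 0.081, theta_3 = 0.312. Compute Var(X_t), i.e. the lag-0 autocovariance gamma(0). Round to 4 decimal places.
\gamma(0) = 7.3255

For an MA(q) process X_t = eps_t + sum_i theta_i eps_{t-i} with
Var(eps_t) = sigma^2, the variance is
  gamma(0) = sigma^2 * (1 + sum_i theta_i^2).
  sum_i theta_i^2 = (0.601)^2 + (0.081)^2 + (0.312)^2 = 0.361201 + 0.006561 + 0.097344 = 0.465106.
  gamma(0) = 5 * (1 + 0.465106) = 5 * 1.465106 = 7.32553, which rounds to 7.3255.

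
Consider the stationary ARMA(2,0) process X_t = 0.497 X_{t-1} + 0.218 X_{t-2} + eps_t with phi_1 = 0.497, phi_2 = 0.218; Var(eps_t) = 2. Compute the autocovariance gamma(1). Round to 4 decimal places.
\gamma(1) = 2.2388

Multiply the model equation by X_{t-k} and take expectations. With theta_0 = psi_0 = 1 and psi_j the MA(infinity) weights, this gives
  gamma(k) - sum_i phi_i gamma(k-i) = c_k,
  c_k = sigma^2 * sum_{j=k..q} theta_j psi_{j-k}   (c_k = 0 for k > q),
using gamma(-m) = gamma(m).
Pure AR (q = 0): c_0 = sigma^2 = 2, c_k = 0 for k >= 1.
Equations for k = 0, 1, 2 (AR order 2, c_2 = 0):
  (E0) gamma(0) = phi_1 gamma(1) + phi_2 gamma(2) + c_0
  (E1) gamma(1) = phi_1 gamma(0) + phi_2 gamma(1) + c_1
  (E2) gamma(2) = phi_1 gamma(1) + phi_2 gamma(0)
From (E1): gamma(1) = A gamma(0) + B with
  A = phi_1 / (1 - phi_2) = 0.497 / 0.782 = 0.63555,   B = c_1 / (1 - phi_2) = 0 / 0.782 = 0.
Insert (E2) into (E0): gamma(0) (1 - phi_2^2) = phi_1 (1 + phi_2) gamma(1) + c_0.
  phi_1 (1 + phi_2) = (0.497)(1.218) = 0.605346,   1 - phi_2^2 = 0.952476.
Replace gamma(1) by A gamma(0) + B and collect gamma(0):
  gamma(0) [0.952476 - (0.605346)(0.63555)] = c_0 = 2
  gamma(0) * 0.567748 = 2
  gamma(0) = 2 / 0.567748 = 3.522687.
  gamma(1) = A gamma(0) = (0.63555)(3.522687) = 2.238843.
Therefore gamma(1) = 2.2388 (to 4 decimal places).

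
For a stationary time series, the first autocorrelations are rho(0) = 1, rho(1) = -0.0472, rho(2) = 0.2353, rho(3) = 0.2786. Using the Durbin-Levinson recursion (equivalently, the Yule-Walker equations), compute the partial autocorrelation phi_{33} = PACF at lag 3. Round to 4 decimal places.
\phi_{33} = 0.3160

The PACF at lag k is phi_{kk}, the last component of the solution
to the Yule-Walker system G_k phi = r_k where
  (G_k)_{ij} = rho(|i - j|), (r_k)_i = rho(i), i,j = 1..k.
Equivalently, Durbin-Levinson gives phi_{kk} iteratively:
  phi_{11} = rho(1)
  phi_{kk} = [rho(k) - sum_{j=1..k-1} phi_{k-1,j} rho(k-j)]
            / [1 - sum_{j=1..k-1} phi_{k-1,j} rho(j)],
  phi_{k,j} = phi_{k-1,j} - phi_{kk} phi_{k-1,k-j},  j = 1..k-1.
Step k = 1:
  phi_11 = rho(1) = -0.0472.
Step k = 2:
  phi_22 = [rho(2) - phi_11 rho(1)] / [1 - phi_11 rho(1)] = [0.2353 - (-0.0472)(-0.0472)] / [1 - (-0.0472)(-0.0472)]
         = 0.23307216 / 0.99777216 = 0.233593.
  Update: phi_21 = phi_11 - phi_22 phi_11 = -0.0472 - (0.233593)(-0.0472) = -0.036174.
Step k = 3:
  phi_33 = [rho(3) - phi_21 rho(2) - phi_22 rho(1)] / [1 - phi_21 rho(1) - phi_22 rho(2)]
    numerator   = 0.2786 - (-0.036174)(0.2353) - (0.233593)(-0.0472) = 0.29813741
    denominator = 1 - (-0.036174)(-0.0472) - (0.233593)(0.2353) = 0.94332824
  phi_33 = 0.29813741 / 0.94332824 = 0.316.
Therefore phi_{33} = 0.3160.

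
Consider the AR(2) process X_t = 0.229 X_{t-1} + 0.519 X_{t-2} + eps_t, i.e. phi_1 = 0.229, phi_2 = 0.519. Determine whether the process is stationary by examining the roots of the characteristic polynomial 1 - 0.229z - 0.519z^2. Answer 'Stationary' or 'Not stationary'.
\text{Stationary}

The AR(p) characteristic polynomial is P(z) = 1 - 0.229z - 0.519z^2.
Stationarity requires all roots to lie outside the unit circle, i.e. |z| > 1 for every root.
Set 1 + (-0.229) z + (-0.519) z^2 = 0, i.e. a z^2 + b z + c = 0 with a = -0.519, b = -0.229, c = 1.
Discriminant D = b^2 - 4ac = (-0.229)^2 - 4*(-0.519)*1 = 0.052441 - (-2.076) = 2.128441.
D >= 0, so the roots are real: z = (-b +/- sqrt(D)) / (2a) = (0.229 +/- 1.458918) / (-1.038).
  z_1 = (0.229 + 1.458918) / (-1.038) = -1.6261,   |z_1| = 1.6261.
  z_2 = (0.229 - 1.458918) / (-1.038) = 1.1849,   |z_2| = 1.1849.
Moduli of all roots: 1.6261, 1.1849.
All moduli strictly greater than 1? Yes.
Verdict: Stationary.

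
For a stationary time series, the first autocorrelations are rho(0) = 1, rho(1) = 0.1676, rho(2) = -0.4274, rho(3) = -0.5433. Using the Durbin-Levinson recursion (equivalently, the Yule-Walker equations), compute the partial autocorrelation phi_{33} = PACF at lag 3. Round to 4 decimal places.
\phi_{33} = -0.4741

The PACF at lag k is phi_{kk}, the last component of the solution
to the Yule-Walker system G_k phi = r_k where
  (G_k)_{ij} = rho(|i - j|), (r_k)_i = rho(i), i,j = 1..k.
Equivalently, Durbin-Levinson gives phi_{kk} iteratively:
  phi_{11} = rho(1)
  phi_{kk} = [rho(k) - sum_{j=1..k-1} phi_{k-1,j} rho(k-j)]
            / [1 - sum_{j=1..k-1} phi_{k-1,j} rho(j)],
  phi_{k,j} = phi_{k-1,j} - phi_{kk} phi_{k-1,k-j},  j = 1..k-1.
Step k = 1:
  phi_11 = rho(1) = 0.1676.
Step k = 2:
  phi_22 = [rho(2) - phi_11 rho(1)] / [1 - phi_11 rho(1)] = [-0.4274 - (0.1676)(0.1676)] / [1 - (0.1676)(0.1676)]
         = -0.45548976 / 0.97191024 = -0.468654.
  Update: phi_21 = phi_11 - phi_22 phi_11 = 0.1676 - (-0.468654)(0.1676) = 0.246146.
Step k = 3:
  phi_33 = [rho(3) - phi_21 rho(2) - phi_22 rho(1)] / [1 - phi_21 rho(1) - phi_22 rho(2)]
    numerator   = -0.5433 - (0.246146)(-0.4274) - (-0.468654)(0.1676) = -0.35955058
    denominator = 1 - (0.246146)(0.1676) - (-0.468654)(-0.4274) = 0.75844308
  phi_33 = -0.35955058 / 0.75844308 = -0.4741.
Therefore phi_{33} = -0.4741.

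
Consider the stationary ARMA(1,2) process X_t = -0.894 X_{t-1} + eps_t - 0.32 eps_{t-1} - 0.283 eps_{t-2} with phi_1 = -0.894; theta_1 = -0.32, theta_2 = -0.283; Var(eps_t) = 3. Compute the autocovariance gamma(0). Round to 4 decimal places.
\gamma(0) = 17.0403

Multiply the model equation by X_{t-k} and take expectations. With theta_0 = psi_0 = 1 and psi_j the MA(infinity) weights, this gives
  gamma(k) - sum_i phi_i gamma(k-i) = c_k,
  c_k = sigma^2 * sum_{j=k..q} theta_j psi_{j-k}   (c_k = 0 for k > q),
using gamma(-m) = gamma(m).
psi-weights needed (psi_j = theta_j + sum_i phi_i psi_{j-i}):
  psi_1 = theta_1 + phi_1 = -0.32 + (-0.894) = -1.214
  psi_2 = theta_2 + phi_1 psi_1 = -0.283 + (-0.894)(-1.214) = 0.802316
Right-hand sides:
  c_0 = sigma^2 (1 + theta_1 psi_1 + theta_2 psi_2) = 3 * (1 + (-0.32)(-1.214) + (-0.283)(0.802316)) = 3 * 1.161425 = 3.484274
  c_1 = sigma^2 (theta_1 + theta_2 psi_1) = 3 * (-0.32 + (-0.283)(-1.214)) = 0.070686
  c_2 = sigma^2 theta_2 = 3 * (-0.283) = -0.849
Equations for k = 0 and k = 1 (AR order 1):
  gamma(0) = phi_1 gamma(1) + c_0
  gamma(1) = phi_1 gamma(0) + c_1
Substituting the second into the first: gamma(0) (1 - phi_1^2) = c_0 + phi_1 c_1, so
  gamma(0) = (c_0 + phi_1 c_1) / (1 - phi_1^2) = (3.484274 + (-0.894)(0.070686)) / (1 - (-0.894)^2) = 3.42108 / 0.200764 = 17.040308.
Therefore gamma(0) = 17.0403 (to 4 decimal places).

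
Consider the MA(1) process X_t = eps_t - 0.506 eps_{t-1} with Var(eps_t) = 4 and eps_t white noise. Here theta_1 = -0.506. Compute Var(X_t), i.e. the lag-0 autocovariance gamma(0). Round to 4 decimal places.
\gamma(0) = 5.0241

For an MA(q) process X_t = eps_t + sum_i theta_i eps_{t-i} with
Var(eps_t) = sigma^2, the variance is
  gamma(0) = sigma^2 * (1 + sum_i theta_i^2).
  sum_i theta_i^2 = (-0.506)^2 = 0.256036.
  gamma(0) = 4 * (1 + 0.256036) = 4 * 1.256036 = 5.024144, which rounds to 5.0241.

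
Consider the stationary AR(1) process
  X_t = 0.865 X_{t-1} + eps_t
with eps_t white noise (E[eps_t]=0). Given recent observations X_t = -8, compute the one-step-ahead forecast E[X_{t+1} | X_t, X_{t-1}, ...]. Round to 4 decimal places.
E[X_{t+1} \mid \mathcal F_t] = -6.9200

For an AR(p) model X_t = c + sum_i phi_i X_{t-i} + eps_t, the
one-step-ahead conditional mean is
  E[X_{t+1} | X_t, ...] = c + sum_i phi_i X_{t+1-i}.
Substitute known values:
  E[X_{t+1} | ...] = (0.865) * (-8)
                   = -6.9200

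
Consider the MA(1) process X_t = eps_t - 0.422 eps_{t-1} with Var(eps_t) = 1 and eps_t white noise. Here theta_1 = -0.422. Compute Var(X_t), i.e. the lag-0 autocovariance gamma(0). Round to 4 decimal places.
\gamma(0) = 1.1781

For an MA(q) process X_t = eps_t + sum_i theta_i eps_{t-i} with
Var(eps_t) = sigma^2, the variance is
  gamma(0) = sigma^2 * (1 + sum_i theta_i^2).
  sum_i theta_i^2 = (-0.422)^2 = 0.178084.
  gamma(0) = 1 * (1 + 0.178084) = 1 * 1.178084 = 1.178084, which rounds to 1.1781.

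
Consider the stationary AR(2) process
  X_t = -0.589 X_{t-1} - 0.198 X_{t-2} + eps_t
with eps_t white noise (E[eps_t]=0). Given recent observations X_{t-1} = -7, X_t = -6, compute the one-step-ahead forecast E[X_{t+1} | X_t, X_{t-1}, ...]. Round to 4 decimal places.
E[X_{t+1} \mid \mathcal F_t] = 4.9200

For an AR(p) model X_t = c + sum_i phi_i X_{t-i} + eps_t, the
one-step-ahead conditional mean is
  E[X_{t+1} | X_t, ...] = c + sum_i phi_i X_{t+1-i}.
Substitute known values:
  E[X_{t+1} | ...] = (-0.589) * (-6) + (-0.198) * (-7)
                   = 4.9200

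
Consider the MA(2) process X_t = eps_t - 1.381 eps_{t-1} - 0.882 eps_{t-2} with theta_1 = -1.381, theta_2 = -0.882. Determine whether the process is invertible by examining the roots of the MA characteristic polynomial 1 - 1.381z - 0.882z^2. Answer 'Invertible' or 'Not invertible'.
\text{Not invertible}

The MA(q) characteristic polynomial is P(z) = 1 - 1.381z - 0.882z^2.
Invertibility requires all roots to lie outside the unit circle, i.e. |z| > 1 for every root.
Set 1 + (-1.381) z + (-0.882) z^2 = 0, i.e. a z^2 + b z + c = 0 with a = -0.882, b = -1.381, c = 1.
Discriminant D = b^2 - 4ac = (-1.381)^2 - 4*(-0.882)*1 = 1.907161 - (-3.528) = 5.435161.
D >= 0, so the roots are real: z = (-b +/- sqrt(D)) / (2a) = (1.381 +/- 2.331343) / (-1.764).
  z_1 = (1.381 + 2.331343) / (-1.764) = -2.1045,   |z_1| = 2.1045.
  z_2 = (1.381 - 2.331343) / (-1.764) = 0.5387,   |z_2| = 0.5387.
Moduli of all roots: 2.1045, 0.5387.
All moduli strictly greater than 1? No.
Verdict: Not invertible.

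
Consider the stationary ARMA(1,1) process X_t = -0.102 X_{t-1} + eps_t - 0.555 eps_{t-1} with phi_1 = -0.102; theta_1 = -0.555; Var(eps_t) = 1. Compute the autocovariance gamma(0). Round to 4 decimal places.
\gamma(0) = 1.4362

Multiply the model equation by X_{t-k} and take expectations. With theta_0 = psi_0 = 1 and psi_j the MA(infinity) weights, this gives
  gamma(k) - sum_i phi_i gamma(k-i) = c_k,
  c_k = sigma^2 * sum_{j=k..q} theta_j psi_{j-k}   (c_k = 0 for k > q),
using gamma(-m) = gamma(m).
psi-weights needed (psi_j = theta_j + sum_i phi_i psi_{j-i}):
  psi_1 = theta_1 + phi_1 = -0.555 + (-0.102) = -0.657
Right-hand sides:
  c_0 = sigma^2 (1 + theta_1 psi_1) = 1 * (1 + (-0.555)(-0.657)) = 1 * 1.364635 = 1.364635
  c_1 = sigma^2 theta_1 = 1 * (-0.555) = -0.555
  c_2 = 0
Equations for k = 0 and k = 1 (AR order 1):
  gamma(0) = phi_1 gamma(1) + c_0
  gamma(1) = phi_1 gamma(0) + c_1
Substituting the second into the first: gamma(0) (1 - phi_1^2) = c_0 + phi_1 c_1, so
  gamma(0) = (c_0 + phi_1 c_1) / (1 - phi_1^2) = (1.364635 + (-0.102)(-0.555)) / (1 - (-0.102)^2) = 1.421245 / 0.989596 = 1.436187.
Therefore gamma(0) = 1.4362 (to 4 decimal places).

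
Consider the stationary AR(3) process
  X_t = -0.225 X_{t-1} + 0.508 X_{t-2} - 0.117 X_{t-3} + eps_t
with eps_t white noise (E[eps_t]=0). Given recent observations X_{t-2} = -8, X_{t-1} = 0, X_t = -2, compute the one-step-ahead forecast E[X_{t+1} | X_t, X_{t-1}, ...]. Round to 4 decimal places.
E[X_{t+1} \mid \mathcal F_t] = 1.3860

For an AR(p) model X_t = c + sum_i phi_i X_{t-i} + eps_t, the
one-step-ahead conditional mean is
  E[X_{t+1} | X_t, ...] = c + sum_i phi_i X_{t+1-i}.
Substitute known values:
  E[X_{t+1} | ...] = (-0.225) * (-2) + (0.508) * (0) + (-0.117) * (-8)
                   = 1.3860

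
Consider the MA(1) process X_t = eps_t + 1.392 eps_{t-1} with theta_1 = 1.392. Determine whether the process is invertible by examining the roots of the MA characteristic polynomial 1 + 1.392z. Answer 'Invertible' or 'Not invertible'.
\text{Not invertible}

The MA(q) characteristic polynomial is P(z) = 1 + 1.392z.
Invertibility requires all roots to lie outside the unit circle, i.e. |z| > 1 for every root.
This is linear in z: 1 + (1.392) z = 0  =>  z = -1/(1.392) = -0.718391,  |z| = 0.718391.
Moduli of all roots: 0.7184.
All moduli strictly greater than 1? No.
Verdict: Not invertible.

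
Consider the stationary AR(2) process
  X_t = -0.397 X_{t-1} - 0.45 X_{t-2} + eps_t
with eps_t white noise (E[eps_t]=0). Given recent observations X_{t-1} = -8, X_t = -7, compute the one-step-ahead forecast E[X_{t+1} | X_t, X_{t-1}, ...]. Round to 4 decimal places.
E[X_{t+1} \mid \mathcal F_t] = 6.3790

For an AR(p) model X_t = c + sum_i phi_i X_{t-i} + eps_t, the
one-step-ahead conditional mean is
  E[X_{t+1} | X_t, ...] = c + sum_i phi_i X_{t+1-i}.
Substitute known values:
  E[X_{t+1} | ...] = (-0.397) * (-7) + (-0.45) * (-8)
                   = 6.3790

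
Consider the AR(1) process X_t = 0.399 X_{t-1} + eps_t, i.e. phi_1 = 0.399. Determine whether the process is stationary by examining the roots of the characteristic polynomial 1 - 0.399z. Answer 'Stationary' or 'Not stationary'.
\text{Stationary}

The AR(p) characteristic polynomial is P(z) = 1 - 0.399z.
Stationarity requires all roots to lie outside the unit circle, i.e. |z| > 1 for every root.
This is linear in z: 1 + (-0.399) z = 0  =>  z = -1/(-0.399) = 2.506266,  |z| = 2.506266.
Moduli of all roots: 2.5063.
All moduli strictly greater than 1? Yes.
Verdict: Stationary.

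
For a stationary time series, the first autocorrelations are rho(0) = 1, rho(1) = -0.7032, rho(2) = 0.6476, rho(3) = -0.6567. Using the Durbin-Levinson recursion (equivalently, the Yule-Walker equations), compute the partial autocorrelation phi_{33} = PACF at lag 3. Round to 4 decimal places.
\phi_{33} = -0.2750

The PACF at lag k is phi_{kk}, the last component of the solution
to the Yule-Walker system G_k phi = r_k where
  (G_k)_{ij} = rho(|i - j|), (r_k)_i = rho(i), i,j = 1..k.
Equivalently, Durbin-Levinson gives phi_{kk} iteratively:
  phi_{11} = rho(1)
  phi_{kk} = [rho(k) - sum_{j=1..k-1} phi_{k-1,j} rho(k-j)]
            / [1 - sum_{j=1..k-1} phi_{k-1,j} rho(j)],
  phi_{k,j} = phi_{k-1,j} - phi_{kk} phi_{k-1,k-j},  j = 1..k-1.
Step k = 1:
  phi_11 = rho(1) = -0.7032.
Step k = 2:
  phi_22 = [rho(2) - phi_11 rho(1)] / [1 - phi_11 rho(1)] = [0.6476 - (-0.7032)(-0.7032)] / [1 - (-0.7032)(-0.7032)]
         = 0.15310976 / 0.50550976 = 0.302882.
  Update: phi_21 = phi_11 - phi_22 phi_11 = -0.7032 - (0.302882)(-0.7032) = -0.490213.
Step k = 3:
  phi_33 = [rho(3) - phi_21 rho(2) - phi_22 rho(1)] / [1 - phi_21 rho(1) - phi_22 rho(2)]
    numerator   = -0.6567 - (-0.490213)(0.6476) - (0.302882)(-0.7032) = -0.12625122
    denominator = 1 - (-0.490213)(-0.7032) - (0.302882)(0.6476) = 0.45913558
  phi_33 = -0.12625122 / 0.45913558 = -0.275.
Therefore phi_{33} = -0.2750.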